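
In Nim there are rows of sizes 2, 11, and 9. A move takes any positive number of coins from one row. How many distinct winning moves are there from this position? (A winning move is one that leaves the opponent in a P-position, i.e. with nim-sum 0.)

0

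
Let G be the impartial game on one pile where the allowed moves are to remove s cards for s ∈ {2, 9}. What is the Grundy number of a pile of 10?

Build the Grundy sequence with g(k) = mex{g(k−s) : s ∈ {2, 9}, s ≤ k}:
k:     0  1  2  3  4  5  6  7  8  9 10
g(k):  0  0  1  1  0  0  1  1  0  2  1
So g(10) = 1.

1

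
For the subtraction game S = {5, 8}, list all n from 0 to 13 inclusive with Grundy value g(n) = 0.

0, 1, 2, 3, 4, 13

Build the Grundy sequence with g(k) = mex{g(k−s) : s ∈ {5, 8}, s ≤ k}:
g(0) = mex{} = 0
g(1) = mex{} = 0
g(2) = mex{} = 0
g(3) = mex{} = 0
g(4) = mex{} = 0
g(5) = mex{0} = 1
g(6) = mex{0} = 1
g(7) = mex{0} = 1
g(8) = mex{0} = 1
g(9) = mex{0} = 1
g(10) = mex{0,1} = 2
g(11) = mex{0,1} = 2
g(12) = mex{0,1} = 2
g(13) = mex{1} = 0
The P-positions (g = 0) in 0..13 are 0, 1, 2, 3, 4, 13.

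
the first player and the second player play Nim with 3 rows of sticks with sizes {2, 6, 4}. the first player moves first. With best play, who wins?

Bitwise XOR of the heap sizes:
  010  (2)
  110  (6)
  100  (4)
  ---
  000  (0)
The nim-sum is 0, so this is a P-position: the player to move is in a losing position under optimal play; the first player is about to move from it and so loses — the second player wins.

the second player wins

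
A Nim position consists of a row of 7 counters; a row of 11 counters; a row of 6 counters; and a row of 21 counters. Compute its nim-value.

31

Bitwise XOR of the heap sizes:
  00111  (7)
  01011  (11)
  00110  (6)
  10101  (21)
  -----
  11111  (31)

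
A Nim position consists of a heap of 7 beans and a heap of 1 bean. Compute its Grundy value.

6

Nim-sum: 7 XOR 1 = 6.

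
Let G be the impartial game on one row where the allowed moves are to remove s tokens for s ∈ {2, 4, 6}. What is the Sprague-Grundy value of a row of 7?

3

Grundy values for subtraction set {2, 4, 6}:
g(0) = mex{} = 0
g(1) = mex{} = 0
g(2) = mex{0} = 1
g(3) = mex{0} = 1
g(4) = mex{0,1} = 2
g(5) = mex{0,1} = 2
g(6) = mex{0,1,2} = 3
g(7) = mex{0,1,2} = 3
So g(7) = 3.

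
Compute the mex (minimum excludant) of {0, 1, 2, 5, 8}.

3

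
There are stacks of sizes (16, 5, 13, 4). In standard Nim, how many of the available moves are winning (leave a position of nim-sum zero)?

1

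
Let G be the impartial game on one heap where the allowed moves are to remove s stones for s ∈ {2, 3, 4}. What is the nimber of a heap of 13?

0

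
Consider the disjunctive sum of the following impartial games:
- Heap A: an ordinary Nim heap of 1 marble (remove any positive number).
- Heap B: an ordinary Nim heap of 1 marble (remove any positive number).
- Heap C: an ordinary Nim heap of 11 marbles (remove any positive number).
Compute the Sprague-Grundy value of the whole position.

11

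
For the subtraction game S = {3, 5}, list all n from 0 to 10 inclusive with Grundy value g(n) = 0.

0, 1, 2, 8, 9, 10

Build the Grundy sequence with g(k) = mex{g(k−s) : s ∈ {3, 5}, s ≤ k}:
k:     0  1  2  3  4  5  6  7  8  9 10
g(k):  0  0  0  1  1  1  2  2  0  0  0
The P-positions (g = 0) in 0..10 are 0, 1, 2, 8, 9, 10.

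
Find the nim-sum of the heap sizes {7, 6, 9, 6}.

14

Nim-sum: 7 XOR 6 XOR 9 XOR 6 = 14.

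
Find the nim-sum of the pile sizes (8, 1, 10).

3

Nim-sum: 8 ⊕ 1 ⊕ 10 = 3.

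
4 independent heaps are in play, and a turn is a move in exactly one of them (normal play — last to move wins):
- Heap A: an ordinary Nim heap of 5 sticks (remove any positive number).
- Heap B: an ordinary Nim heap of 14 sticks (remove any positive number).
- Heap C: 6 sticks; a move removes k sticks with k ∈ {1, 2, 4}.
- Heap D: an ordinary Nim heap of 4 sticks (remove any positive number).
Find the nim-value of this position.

15

Heap A is a plain Nim heap of size 5, so its Grundy value is 5.
Heap B is a plain Nim heap of size 14, so its Grundy value is 14.
For heap C, compute g(0), g(1), … with moves {1, 2, 4}:
g(0) = mex{} = 0
g(1) = mex{0} = 1
g(2) = mex{0,1} = 2
g(3) = mex{1,2} = 0
g(4) = mex{0,2} = 1
g(5) = mex{0,1} = 2
g(6) = mex{1,2} = 0
So g(6) = 0.
Heap D is a plain Nim heap of size 4, so its Grundy value is 4.
The value of a disjunctive sum is the nim-sum of the parts.
Combined value = 5 XOR 14 XOR 0 XOR 4 = 15.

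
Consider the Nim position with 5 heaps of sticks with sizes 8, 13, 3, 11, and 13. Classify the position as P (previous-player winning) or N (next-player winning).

Bitwise XOR of the heap sizes:
  1000  (8)
  1101  (13)
  0011  (3)
  1011  (11)
  1101  (13)
  ----
  0000  (0)
The nim-sum is 0, so this is a P-position: the player to move is in a losing position under optimal play.

P-position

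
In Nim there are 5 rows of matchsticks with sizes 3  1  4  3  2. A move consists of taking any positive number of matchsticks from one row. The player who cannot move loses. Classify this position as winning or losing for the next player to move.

In binary:
  011  (3)
  001  (1)
  100  (4)
  011  (3)
  010  (2)
  ---
  111  (7)
The nim-sum is 7 ≠ 0, so this is an N-position: the player to move can win.

Winning position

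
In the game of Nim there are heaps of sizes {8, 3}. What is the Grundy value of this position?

Compute the nim-sum pairwise:
8 XOR 3 = 11

11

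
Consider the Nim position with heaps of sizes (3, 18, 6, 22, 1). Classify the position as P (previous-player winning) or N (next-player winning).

P-position

In binary:
  00011  (3)
  10010  (18)
  00110  (6)
  10110  (22)
  00001  (1)
  -----
  00000  (0)
The nim-sum is 0, so this is a P-position: the player to move is in a losing position under optimal play.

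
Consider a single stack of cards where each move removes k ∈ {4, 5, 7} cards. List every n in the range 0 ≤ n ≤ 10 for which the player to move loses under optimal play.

Grundy values for subtraction set {4, 5, 7}:
g(0) = mex{} = 0
g(1) = mex{} = 0
g(2) = mex{} = 0
g(3) = mex{} = 0
g(4) = mex{0} = 1
g(5) = mex{0} = 1
g(6) = mex{0} = 1
g(7) = mex{0} = 1
g(8) = mex{0,1} = 2
g(9) = mex{0,1} = 2
g(10) = mex{0,1} = 2
The P-positions (g = 0) in 0..10 are 0, 1, 2, 3.

0, 1, 2, 3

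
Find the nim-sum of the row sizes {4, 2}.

6

Compute the nim-sum pairwise:
4 ⊕ 2 = 6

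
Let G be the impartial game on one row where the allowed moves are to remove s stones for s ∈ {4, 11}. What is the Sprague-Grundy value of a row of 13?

1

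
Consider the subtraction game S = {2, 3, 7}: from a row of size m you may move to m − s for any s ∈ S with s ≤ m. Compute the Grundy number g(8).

1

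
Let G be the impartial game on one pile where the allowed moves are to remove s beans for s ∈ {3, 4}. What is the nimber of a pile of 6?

2

Build the Grundy sequence with g(k) = mex{g(k−s) : s ∈ {3, 4}, s ≤ k}:
g(0) = mex{} = 0
g(1) = mex{} = 0
g(2) = mex{} = 0
g(3) = mex{0} = 1
g(4) = mex{0} = 1
g(5) = mex{0} = 1
g(6) = mex{0,1} = 2
So g(6) = 2.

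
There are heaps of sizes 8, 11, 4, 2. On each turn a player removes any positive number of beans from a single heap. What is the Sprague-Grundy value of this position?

5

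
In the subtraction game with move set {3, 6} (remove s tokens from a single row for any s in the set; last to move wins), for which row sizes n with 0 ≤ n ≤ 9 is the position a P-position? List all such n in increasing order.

0, 1, 2, 9

Build the Grundy sequence with g(k) = mex{g(k−s) : s ∈ {3, 6}, s ≤ k}:
g(0) = mex{} = 0
g(1) = mex{} = 0
g(2) = mex{} = 0
g(3) = mex{0} = 1
g(4) = mex{0} = 1
g(5) = mex{0} = 1
g(6) = mex{0,1} = 2
g(7) = mex{0,1} = 2
g(8) = mex{0,1} = 2
g(9) = mex{1,2} = 0
The P-positions (g = 0) in 0..9 are 0, 1, 2, 9.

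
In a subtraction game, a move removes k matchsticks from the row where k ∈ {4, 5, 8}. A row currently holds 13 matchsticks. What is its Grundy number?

0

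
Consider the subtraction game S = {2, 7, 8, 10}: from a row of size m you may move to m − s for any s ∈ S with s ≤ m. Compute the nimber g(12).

Grundy values for subtraction set {2, 7, 8, 10}:
g(0) = mex{} = 0
g(1) = mex{} = 0
g(2) = mex{0} = 1
g(3) = mex{0} = 1
g(4) = mex{1} = 0
g(5) = mex{1} = 0
g(6) = mex{0} = 1
g(7) = mex{0} = 1
g(8) = mex{0,1} = 2
g(9) = mex{0,1} = 2
g(10) = mex{0,1,2} = 3
g(11) = mex{0,1,2} = 3
g(12) = mex{0,1,3} = 2
So g(12) = 2.

2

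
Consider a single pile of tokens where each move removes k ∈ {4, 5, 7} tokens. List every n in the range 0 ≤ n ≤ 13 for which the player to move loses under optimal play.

0, 1, 2, 3, 11, 12, 13

Compute g(0), g(1), … for moves {4, 5, 7}:
k:     0  1  2  3  4  5  6  7  8  9 10 11 12 13
g(k):  0  0  0  0  1  1  1  1  2  2  2  0  0  0
The P-positions (g = 0) in 0..13 are 0, 1, 2, 3, 11, 12, 13.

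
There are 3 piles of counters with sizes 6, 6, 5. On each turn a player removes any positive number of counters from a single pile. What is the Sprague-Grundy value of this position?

5

Bitwise XOR of the heap sizes:
  110  (6)
  110  (6)
  101  (5)
  ---
  101  (5)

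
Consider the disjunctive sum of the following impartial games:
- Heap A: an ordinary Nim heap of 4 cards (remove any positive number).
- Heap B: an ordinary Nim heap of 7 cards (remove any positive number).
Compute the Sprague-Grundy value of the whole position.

Heap A is a plain Nim heap of size 4, so its Grundy value is 4.
Heap B is a plain Nim heap of size 7, so its Grundy value is 7.
By the Sprague-Grundy theorem, the Grundy value of a sum of independent games is the XOR of the component values.
Combined value = 4 XOR 7 = 3.

3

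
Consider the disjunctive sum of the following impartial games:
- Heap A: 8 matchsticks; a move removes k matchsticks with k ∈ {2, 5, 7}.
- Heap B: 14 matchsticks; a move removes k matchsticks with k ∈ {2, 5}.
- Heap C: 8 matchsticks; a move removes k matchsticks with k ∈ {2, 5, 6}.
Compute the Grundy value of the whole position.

2

For heap A, compute g(0), g(1), … with moves {2, 5, 7}:
k:     0  1  2  3  4  5  6  7  8
g(k):  0  0  1  1  0  2  1  3  2
So g(8) = 2.
For heap B, compute g(0), g(1), … with moves {2, 5}:
g(0) = mex{} = 0
g(1) = mex{} = 0
g(2) = mex{0} = 1
g(3) = mex{0} = 1
g(4) = mex{1} = 0
g(5) = mex{0,1} = 2
g(6) = mex{0} = 1
g(7) = mex{1,2} = 0
g(8) = mex{1} = 0
g(9) = mex{0} = 1
g(10) = mex{0,2} = 1
g(11) = mex{1} = 0
g(12) = mex{0,1} = 2
g(13) = mex{0} = 1
g(14) = mex{1,2} = 0
So g(14) = 0.
Build the Grundy sequence for heap C with g(k) = mex{g(k−s) : s ∈ {2, 5, 6}, s ≤ k}:
k:     0  1  2  3  4  5  6  7  8
g(k):  0  0  1  1  0  2  1  3  0
So g(8) = 0.
By the Sprague-Grundy theorem, the Grundy value of a sum of independent games is the XOR of the component values.
Combined value = 2 ⊕ 0 ⊕ 0 = 2.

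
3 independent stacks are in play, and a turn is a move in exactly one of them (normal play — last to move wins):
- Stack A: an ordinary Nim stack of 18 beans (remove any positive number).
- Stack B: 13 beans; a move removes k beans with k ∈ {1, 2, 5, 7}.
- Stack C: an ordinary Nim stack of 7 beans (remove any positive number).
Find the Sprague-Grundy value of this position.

Stack A is a plain Nim stack of size 18, so its Grundy value is 18.
Grundy values for stack B (subtraction set {1, 2, 5, 7}):
g(0) = mex{} = 0
g(1) = mex{0} = 1
g(2) = mex{0,1} = 2
g(3) = mex{1,2} = 0
g(4) = mex{0,2} = 1
g(5) = mex{0,1} = 2
g(6) = mex{1,2} = 0
g(7) = mex{0,2} = 1
g(8) = mex{0,1} = 2
g(9) = mex{1,2} = 0
g(10) = mex{0,2} = 1
g(11) = mex{0,1} = 2
g(12) = mex{1,2} = 0
g(13) = mex{0,2} = 1
So g(13) = 1.
Stack C is a plain Nim stack of size 7, so its Grundy value is 7.
By the Sprague-Grundy theorem, the Grundy value of a sum of independent games is the XOR of the component values.
Combined value = 18 XOR 1 XOR 7 = 20.

20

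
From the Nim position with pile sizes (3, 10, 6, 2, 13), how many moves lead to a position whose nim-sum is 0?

0

Bitwise XOR of the heap sizes:
  0011  (3)
  1010  (10)
  0110  (6)
  0010  (2)
  1101  (13)
  ----
  0000  (0)
The nim-sum is already 0, so every move leaves a nonzero nim-sum — there are no winning moves.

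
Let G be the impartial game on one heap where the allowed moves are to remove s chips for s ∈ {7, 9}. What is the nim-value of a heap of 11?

1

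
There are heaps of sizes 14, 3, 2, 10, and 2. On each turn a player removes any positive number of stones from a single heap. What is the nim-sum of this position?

7

Bitwise XOR of the heap sizes:
  1110  (14)
  0011  (3)
  0010  (2)
  1010  (10)
  0010  (2)
  ----
  0111  (7)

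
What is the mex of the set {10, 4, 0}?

1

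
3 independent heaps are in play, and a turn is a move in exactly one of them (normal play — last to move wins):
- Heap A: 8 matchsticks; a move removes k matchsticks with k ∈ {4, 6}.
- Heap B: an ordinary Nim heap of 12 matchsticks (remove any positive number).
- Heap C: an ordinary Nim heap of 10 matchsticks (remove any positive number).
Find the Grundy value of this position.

For heap A, compute g(0), g(1), … with moves {4, 6}:
g(0) = mex{} = 0
g(1) = mex{} = 0
g(2) = mex{} = 0
g(3) = mex{} = 0
g(4) = mex{0} = 1
g(5) = mex{0} = 1
g(6) = mex{0} = 1
g(7) = mex{0} = 1
g(8) = mex{0,1} = 2
So g(8) = 2.
Heap B is a plain Nim heap of size 12, so its Grundy value is 12.
Heap C is a plain Nim heap of size 10, so its Grundy value is 10.
The value of a disjunctive sum is the nim-sum of the parts.
Combined value = 2 XOR 12 XOR 10 = 4.

4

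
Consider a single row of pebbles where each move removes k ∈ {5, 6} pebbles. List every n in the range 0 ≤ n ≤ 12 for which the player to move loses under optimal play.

0, 1, 2, 3, 4, 11, 12

Grundy values for subtraction set {5, 6}:
k:     0  1  2  3  4  5  6  7  8  9 10 11 12
g(k):  0  0  0  0  0  1  1  1  1  1  2  0  0
The P-positions (g = 0) in 0..12 are 0, 1, 2, 3, 4, 11, 12.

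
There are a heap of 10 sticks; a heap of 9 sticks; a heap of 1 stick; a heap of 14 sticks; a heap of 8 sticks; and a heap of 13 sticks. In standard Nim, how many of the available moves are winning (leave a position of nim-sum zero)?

Nim-sum: 10 XOR 9 XOR 1 XOR 14 XOR 8 XOR 13 = 9.
The overall nim-sum is X = 9. A heap of size p has a winning move iff p XOR X < p (reduce it to p XOR X).
  10: 10 XOR 9 = 3 < 10 — winning move (to 3).
  9: 9 XOR 9 = 0 < 9 — winning move (to 0).
  1: 1 XOR 9 = 8 ≥ 1 — no move.
  14: 14 XOR 9 = 7 < 14 — winning move (to 7).
  8: 8 XOR 9 = 1 < 8 — winning move (to 1).
  13: 13 XOR 9 = 4 < 13 — winning move (to 4).
That gives 5 winning moves.

5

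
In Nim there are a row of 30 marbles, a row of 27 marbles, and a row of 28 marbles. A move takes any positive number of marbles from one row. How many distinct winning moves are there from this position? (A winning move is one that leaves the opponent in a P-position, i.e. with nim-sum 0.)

In binary:
  11110  (30)
  11011  (27)
  11100  (28)
  -----
  11001  (25)
The overall nim-sum is X = 25. A row of size p has a winning move iff p XOR X < p (reduce it to p XOR X).
  30: 30 XOR 25 = 7 < 30 — winning move (to 7).
  27: 27 XOR 25 = 2 < 27 — winning move (to 2).
  28: 28 XOR 25 = 5 < 28 — winning move (to 5).
That gives 3 winning moves.

3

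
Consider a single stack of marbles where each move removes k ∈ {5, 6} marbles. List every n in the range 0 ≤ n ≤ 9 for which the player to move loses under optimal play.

0, 1, 2, 3, 4

Grundy values for subtraction set {5, 6}:
g(0) = mex{} = 0
g(1) = mex{} = 0
g(2) = mex{} = 0
g(3) = mex{} = 0
g(4) = mex{} = 0
g(5) = mex{0} = 1
g(6) = mex{0} = 1
g(7) = mex{0} = 1
g(8) = mex{0} = 1
g(9) = mex{0} = 1
The P-positions (g = 0) in 0..9 are 0, 1, 2, 3, 4.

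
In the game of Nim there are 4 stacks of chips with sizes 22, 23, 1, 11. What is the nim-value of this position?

Nim-sum: 22 ^ 23 ^ 1 ^ 11 = 11.

11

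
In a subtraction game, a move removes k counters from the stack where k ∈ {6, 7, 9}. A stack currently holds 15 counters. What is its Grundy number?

0

Compute g(0), g(1), … for moves {6, 7, 9}:
k:     0  1  2  3  4  5  6  7  8  9 10 11 12 13 14 15
g(k):  0  0  0  0  0  0  1  1  1  1  1  1  2  2  2  0
So g(15) = 0.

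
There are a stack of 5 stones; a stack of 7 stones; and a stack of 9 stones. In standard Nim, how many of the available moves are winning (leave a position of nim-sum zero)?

Compute the nim-sum pairwise:
5 ⊕ 7 = 2
2 ⊕ 9 = 11
The overall nim-sum is X = 11. A stack of size p has a winning move iff p XOR X < p (reduce it to p XOR X).
  5: 5 XOR 11 = 14 ≥ 5 — no move.
  7: 7 XOR 11 = 12 ≥ 7 — no move.
  9: 9 XOR 11 = 2 < 9 — winning move (to 2).
That gives 1 winning move.

1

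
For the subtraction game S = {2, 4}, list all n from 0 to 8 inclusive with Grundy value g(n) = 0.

Compute g(0), g(1), … for moves {2, 4}:
g(0) = mex{} = 0
g(1) = mex{} = 0
g(2) = mex{0} = 1
g(3) = mex{0} = 1
g(4) = mex{0,1} = 2
g(5) = mex{0,1} = 2
g(6) = mex{1,2} = 0
g(7) = mex{1,2} = 0
g(8) = mex{0,2} = 1
The P-positions (g = 0) in 0..8 are 0, 1, 6, 7.

0, 1, 6, 7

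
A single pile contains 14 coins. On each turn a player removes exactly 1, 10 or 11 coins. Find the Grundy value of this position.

2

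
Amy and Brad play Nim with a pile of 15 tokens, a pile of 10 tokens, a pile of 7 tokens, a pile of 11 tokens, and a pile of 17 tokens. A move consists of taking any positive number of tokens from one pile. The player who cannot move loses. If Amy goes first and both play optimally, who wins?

In binary:
  01111  (15)
  01010  (10)
  00111  (7)
  01011  (11)
  10001  (17)
  -----
  11000  (24)
The nim-sum is 24 ≠ 0, so this is an N-position: the player to move can win; Amy has a winning move.

Amy wins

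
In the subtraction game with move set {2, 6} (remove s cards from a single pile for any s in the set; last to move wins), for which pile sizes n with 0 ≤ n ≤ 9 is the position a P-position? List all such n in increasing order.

Build the Grundy sequence with g(k) = mex{g(k−s) : s ∈ {2, 6}, s ≤ k}:
g(0) = mex{} = 0
g(1) = mex{} = 0
g(2) = mex{0} = 1
g(3) = mex{0} = 1
g(4) = mex{1} = 0
g(5) = mex{1} = 0
g(6) = mex{0} = 1
g(7) = mex{0} = 1
g(8) = mex{1} = 0
g(9) = mex{1} = 0
The P-positions (g = 0) in 0..9 are 0, 1, 4, 5, 8, 9.

0, 1, 4, 5, 8, 9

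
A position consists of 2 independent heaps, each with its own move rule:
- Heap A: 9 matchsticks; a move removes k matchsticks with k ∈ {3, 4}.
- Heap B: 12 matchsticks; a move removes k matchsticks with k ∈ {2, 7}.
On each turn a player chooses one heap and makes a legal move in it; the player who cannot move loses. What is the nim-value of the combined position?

Grundy values for heap A (subtraction set {3, 4}):
k:     0  1  2  3  4  5  6  7  8  9
g(k):  0  0  0  1  1  1  2  0  0  0
So g(9) = 0.
For heap B, compute g(0), g(1), … with moves {2, 7}:
g(0) = mex{} = 0
g(1) = mex{} = 0
g(2) = mex{0} = 1
g(3) = mex{0} = 1
g(4) = mex{1} = 0
g(5) = mex{1} = 0
g(6) = mex{0} = 1
g(7) = mex{0} = 1
g(8) = mex{0,1} = 2
g(9) = mex{1} = 0
g(10) = mex{1,2} = 0
g(11) = mex{0} = 1
g(12) = mex{0} = 1
So g(12) = 1.
The value of a disjunctive sum is the nim-sum of the parts.
Combined value = 0 ⊕ 1 = 1.

1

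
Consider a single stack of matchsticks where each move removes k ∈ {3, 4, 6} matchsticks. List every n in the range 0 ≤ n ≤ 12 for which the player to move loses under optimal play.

0, 1, 2, 9, 10, 11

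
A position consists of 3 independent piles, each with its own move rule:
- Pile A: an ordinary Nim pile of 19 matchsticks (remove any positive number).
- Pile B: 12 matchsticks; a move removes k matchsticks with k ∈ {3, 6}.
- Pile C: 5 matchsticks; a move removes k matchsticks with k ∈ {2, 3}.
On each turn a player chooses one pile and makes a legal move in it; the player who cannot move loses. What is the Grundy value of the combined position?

Pile A is a plain Nim pile of size 19, so its Grundy value is 19.
Grundy values for pile B (subtraction set {3, 6}):
k:     0  1  2  3  4  5  6  7  8  9 10 11 12
g(k):  0  0  0  1  1  1  2  2  2  0  0  0  1
So g(12) = 1.
Grundy values for pile C (subtraction set {2, 3}):
g(0) = mex{} = 0
g(1) = mex{} = 0
g(2) = mex{0} = 1
g(3) = mex{0} = 1
g(4) = mex{0,1} = 2
g(5) = mex{1} = 0
So g(5) = 0.
By the Sprague-Grundy theorem, the Grundy value of a sum of independent games is the XOR of the component values.
Combined value = 19 ⊕ 1 ⊕ 0 = 18.

18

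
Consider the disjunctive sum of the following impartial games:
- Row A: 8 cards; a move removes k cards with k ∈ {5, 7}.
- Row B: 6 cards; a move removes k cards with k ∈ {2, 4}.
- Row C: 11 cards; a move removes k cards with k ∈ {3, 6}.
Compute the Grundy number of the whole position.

1

For row A, compute g(0), g(1), … with moves {5, 7}:
g(0) = mex{} = 0
g(1) = mex{} = 0
g(2) = mex{} = 0
g(3) = mex{} = 0
g(4) = mex{} = 0
g(5) = mex{0} = 1
g(6) = mex{0} = 1
g(7) = mex{0} = 1
g(8) = mex{0} = 1
So g(8) = 1.
For row B, compute g(0), g(1), … with moves {2, 4}:
k:     0  1  2  3  4  5  6
g(k):  0  0  1  1  2  2  0
So g(6) = 0.
Grundy values for row C (subtraction set {3, 6}):
g(0) = mex{} = 0
g(1) = mex{} = 0
g(2) = mex{} = 0
g(3) = mex{0} = 1
g(4) = mex{0} = 1
g(5) = mex{0} = 1
g(6) = mex{0,1} = 2
g(7) = mex{0,1} = 2
g(8) = mex{0,1} = 2
g(9) = mex{1,2} = 0
g(10) = mex{1,2} = 0
g(11) = mex{1,2} = 0
So g(11) = 0.
By the Sprague-Grundy theorem, the Grundy value of a sum of independent games is the XOR of the component values.
Combined value = 1 ⊕ 0 ⊕ 0 = 1.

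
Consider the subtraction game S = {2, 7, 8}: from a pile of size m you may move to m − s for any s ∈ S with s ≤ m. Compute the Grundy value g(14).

Build the Grundy sequence with g(k) = mex{g(k−s) : s ∈ {2, 7, 8}, s ≤ k}:
g(0) = mex{} = 0
g(1) = mex{} = 0
g(2) = mex{0} = 1
g(3) = mex{0} = 1
g(4) = mex{1} = 0
g(5) = mex{1} = 0
g(6) = mex{0} = 1
g(7) = mex{0} = 1
g(8) = mex{0,1} = 2
g(9) = mex{0,1} = 2
g(10) = mex{1,2} = 0
g(11) = mex{0,1,2} = 3
g(12) = mex{0} = 1
g(13) = mex{0,1,3} = 2
g(14) = mex{1} = 0
So g(14) = 0.

0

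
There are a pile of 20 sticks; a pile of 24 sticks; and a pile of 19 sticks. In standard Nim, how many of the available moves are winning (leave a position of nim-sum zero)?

Compute the nim-sum pairwise:
20 XOR 24 = 12
12 XOR 19 = 31
The overall nim-sum is X = 31. A pile of size p has a winning move iff p XOR X < p (reduce it to p XOR X).
  20: 20 XOR 31 = 11 < 20 — winning move (to 11).
  24: 24 XOR 31 = 7 < 24 — winning move (to 7).
  19: 19 XOR 31 = 12 < 19 — winning move (to 12).
That gives 3 winning moves.

3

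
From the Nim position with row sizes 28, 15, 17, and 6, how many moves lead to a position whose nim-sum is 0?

Compute the nim-sum pairwise:
28 ⊕ 15 = 19
19 ⊕ 17 = 2
2 ⊕ 6 = 4
The overall nim-sum is X = 4. A row of size p has a winning move iff p XOR X < p (reduce it to p XOR X).
  28: 28 XOR 4 = 24 < 28 — winning move (to 24).
  15: 15 XOR 4 = 11 < 15 — winning move (to 11).
  17: 17 XOR 4 = 21 ≥ 17 — no move.
  6: 6 XOR 4 = 2 < 6 — winning move (to 2).
That gives 3 winning moves.

3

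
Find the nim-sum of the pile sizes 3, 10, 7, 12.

Bitwise XOR of the heap sizes:
  0011  (3)
  1010  (10)
  0111  (7)
  1100  (12)
  ----
  0010  (2)

2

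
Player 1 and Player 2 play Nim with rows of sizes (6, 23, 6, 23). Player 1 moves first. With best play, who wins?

Nim-sum: 6 XOR 23 XOR 6 XOR 23 = 0.
The nim-sum is 0, so this is a P-position: the player to move is in a losing position under optimal play; Player 1 is about to move from it and so loses — Player 2 wins.

Player 2 wins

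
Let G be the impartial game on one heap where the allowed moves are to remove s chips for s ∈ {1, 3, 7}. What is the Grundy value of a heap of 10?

0

Build the Grundy sequence with g(k) = mex{g(k−s) : s ∈ {1, 3, 7}, s ≤ k}:
g(0) = mex{} = 0
g(1) = mex{0} = 1
g(2) = mex{1} = 0
g(3) = mex{0} = 1
g(4) = mex{1} = 0
g(5) = mex{0} = 1
g(6) = mex{1} = 0
g(7) = mex{0} = 1
g(8) = mex{1} = 0
g(9) = mex{0} = 1
g(10) = mex{1} = 0
So g(10) = 0.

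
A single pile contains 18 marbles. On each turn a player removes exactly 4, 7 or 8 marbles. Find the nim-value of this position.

1

Grundy values for subtraction set {4, 7, 8}:
k:     0  1  2  3  4  5  6  7  8  9 10 11 12 13 14 15 16 17 18
g(k):  0  0  0  0  1  1  1  1  2  2  2  2  0  0  0  0  1  1  1
So g(18) = 1.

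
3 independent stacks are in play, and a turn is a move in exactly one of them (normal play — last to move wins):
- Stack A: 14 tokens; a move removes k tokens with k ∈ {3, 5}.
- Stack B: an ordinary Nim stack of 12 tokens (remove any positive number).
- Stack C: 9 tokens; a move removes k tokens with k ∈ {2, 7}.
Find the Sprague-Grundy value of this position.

14

Grundy values for stack A (subtraction set {3, 5}):
k:     0  1  2  3  4  5  6  7  8  9 10 11 12 13 14
g(k):  0  0  0  1  1  1  2  2  0  0  0  1  1  1  2
So g(14) = 2.
Stack B is a plain Nim stack of size 12, so its Grundy value is 12.
For stack C, compute g(0), g(1), … with moves {2, 7}:
g(0) = mex{} = 0
g(1) = mex{} = 0
g(2) = mex{0} = 1
g(3) = mex{0} = 1
g(4) = mex{1} = 0
g(5) = mex{1} = 0
g(6) = mex{0} = 1
g(7) = mex{0} = 1
g(8) = mex{0,1} = 2
g(9) = mex{1} = 0
So g(9) = 0.
The value of a disjunctive sum is the nim-sum of the parts.
Combined value = 2 ⊕ 12 ⊕ 0 = 14.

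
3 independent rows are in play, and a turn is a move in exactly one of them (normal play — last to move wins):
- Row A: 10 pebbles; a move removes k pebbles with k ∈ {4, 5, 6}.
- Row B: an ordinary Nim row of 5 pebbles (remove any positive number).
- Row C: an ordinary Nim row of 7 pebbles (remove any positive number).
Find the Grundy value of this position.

2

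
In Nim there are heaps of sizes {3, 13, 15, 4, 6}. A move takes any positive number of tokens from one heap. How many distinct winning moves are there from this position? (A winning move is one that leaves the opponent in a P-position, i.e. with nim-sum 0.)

3

Compute the nim-sum pairwise:
3 ^ 13 = 14
14 ^ 15 = 1
1 ^ 4 = 5
5 ^ 6 = 3
The overall nim-sum is X = 3. A heap of size p has a winning move iff p XOR X < p (reduce it to p XOR X).
  3: 3 XOR 3 = 0 < 3 — winning move (to 0).
  13: 13 XOR 3 = 14 ≥ 13 — no move.
  15: 15 XOR 3 = 12 < 15 — winning move (to 12).
  4: 4 XOR 3 = 7 ≥ 4 — no move.
  6: 6 XOR 3 = 5 < 6 — winning move (to 5).
That gives 3 winning moves.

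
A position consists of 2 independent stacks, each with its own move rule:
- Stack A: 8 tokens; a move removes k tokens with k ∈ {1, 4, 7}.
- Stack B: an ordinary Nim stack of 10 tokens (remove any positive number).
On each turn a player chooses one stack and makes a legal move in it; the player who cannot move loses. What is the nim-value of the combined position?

For stack A, compute g(0), g(1), … with moves {1, 4, 7}:
k:     0  1  2  3  4  5  6  7  8
g(k):  0  1  0  1  2  0  1  2  0
So g(8) = 0.
Stack B is a plain Nim stack of size 10, so its Grundy value is 10.
The value of a disjunctive sum is the nim-sum of the parts.
Combined value = 0 ⊕ 10 = 10.

10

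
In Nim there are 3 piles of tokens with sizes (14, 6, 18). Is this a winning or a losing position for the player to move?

Nim-sum: 14 ^ 6 ^ 18 = 26.
The nim-sum is 26 ≠ 0, so this is an N-position: the player to move can win.

Winning position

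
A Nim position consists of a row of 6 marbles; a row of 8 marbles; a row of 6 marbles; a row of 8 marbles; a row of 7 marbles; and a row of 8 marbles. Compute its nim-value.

Nim-sum: 6 ^ 8 ^ 6 ^ 8 ^ 7 ^ 8 = 15.

15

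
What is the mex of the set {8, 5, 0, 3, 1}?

The values 0, 1 are all present; 2 is the first non-negative integer missing from the set.

2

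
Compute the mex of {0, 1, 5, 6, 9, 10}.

2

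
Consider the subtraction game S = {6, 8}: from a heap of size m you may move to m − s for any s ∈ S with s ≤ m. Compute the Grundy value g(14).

0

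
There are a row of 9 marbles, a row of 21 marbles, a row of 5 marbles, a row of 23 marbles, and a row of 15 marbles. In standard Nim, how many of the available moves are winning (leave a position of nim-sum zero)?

Bitwise XOR of the heap sizes:
  01001  (9)
  10101  (21)
  00101  (5)
  10111  (23)
  01111  (15)
  -----
  00001  (1)
The overall nim-sum is X = 1. A row of size p has a winning move iff p XOR X < p (reduce it to p XOR X).
  9: 9 XOR 1 = 8 < 9 — winning move (to 8).
  21: 21 XOR 1 = 20 < 21 — winning move (to 20).
  5: 5 XOR 1 = 4 < 5 — winning move (to 4).
  23: 23 XOR 1 = 22 < 23 — winning move (to 22).
  15: 15 XOR 1 = 14 < 15 — winning move (to 14).
That gives 5 winning moves.

5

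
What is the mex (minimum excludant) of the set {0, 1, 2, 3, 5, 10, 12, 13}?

The values 0, 1, 2, 3 are all present; 4 is the first non-negative integer missing from the set.

4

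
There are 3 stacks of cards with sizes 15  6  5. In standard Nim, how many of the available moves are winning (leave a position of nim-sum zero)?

Nim-sum: 15 ^ 6 ^ 5 = 12.
The overall nim-sum is X = 12. A stack of size p has a winning move iff p XOR X < p (reduce it to p XOR X).
  15: 15 XOR 12 = 3 < 15 — winning move (to 3).
  6: 6 XOR 12 = 10 ≥ 6 — no move.
  5: 5 XOR 12 = 9 ≥ 5 — no move.
That gives 1 winning move.

1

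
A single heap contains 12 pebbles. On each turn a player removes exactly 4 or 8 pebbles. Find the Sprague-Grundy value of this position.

Compute g(0), g(1), … for moves {4, 8}:
g(0) = mex{} = 0
g(1) = mex{} = 0
g(2) = mex{} = 0
g(3) = mex{} = 0
g(4) = mex{0} = 1
g(5) = mex{0} = 1
g(6) = mex{0} = 1
g(7) = mex{0} = 1
g(8) = mex{0,1} = 2
g(9) = mex{0,1} = 2
g(10) = mex{0,1} = 2
g(11) = mex{0,1} = 2
g(12) = mex{1,2} = 0
So g(12) = 0.

0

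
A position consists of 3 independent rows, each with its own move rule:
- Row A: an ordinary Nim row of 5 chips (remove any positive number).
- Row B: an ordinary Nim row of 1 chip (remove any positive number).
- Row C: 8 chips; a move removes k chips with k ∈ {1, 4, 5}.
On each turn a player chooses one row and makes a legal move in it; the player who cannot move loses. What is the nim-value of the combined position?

4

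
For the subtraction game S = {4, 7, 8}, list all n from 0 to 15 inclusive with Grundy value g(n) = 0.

0, 1, 2, 3, 12, 13, 14, 15

Grundy values for subtraction set {4, 7, 8}:
k:     0  1  2  3  4  5  6  7  8  9 10 11 12 13 14 15
g(k):  0  0  0  0  1  1  1  1  2  2  2  2  0  0  0  0
The P-positions (g = 0) in 0..15 are 0, 1, 2, 3, 12, 13, 14, 15.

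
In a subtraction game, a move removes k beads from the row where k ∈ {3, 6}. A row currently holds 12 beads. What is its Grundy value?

1

Compute g(0), g(1), … for moves {3, 6}:
g(0) = mex{} = 0
g(1) = mex{} = 0
g(2) = mex{} = 0
g(3) = mex{0} = 1
g(4) = mex{0} = 1
g(5) = mex{0} = 1
g(6) = mex{0,1} = 2
g(7) = mex{0,1} = 2
g(8) = mex{0,1} = 2
g(9) = mex{1,2} = 0
g(10) = mex{1,2} = 0
g(11) = mex{1,2} = 0
g(12) = mex{0,2} = 1
So g(12) = 1.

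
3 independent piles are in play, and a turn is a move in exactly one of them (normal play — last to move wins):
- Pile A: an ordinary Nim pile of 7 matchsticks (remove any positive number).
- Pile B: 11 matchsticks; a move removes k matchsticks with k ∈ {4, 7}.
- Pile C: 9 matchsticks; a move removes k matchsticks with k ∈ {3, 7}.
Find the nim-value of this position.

6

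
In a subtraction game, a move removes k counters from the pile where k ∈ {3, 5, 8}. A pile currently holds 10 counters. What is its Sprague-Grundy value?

3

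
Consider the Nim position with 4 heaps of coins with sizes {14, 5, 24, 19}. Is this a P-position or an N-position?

P-position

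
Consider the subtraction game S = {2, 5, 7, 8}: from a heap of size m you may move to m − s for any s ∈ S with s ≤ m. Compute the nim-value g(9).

Compute g(0), g(1), … for moves {2, 5, 7, 8}:
k:     0  1  2  3  4  5  6  7  8  9
g(k):  0  0  1  1  0  2  1  3  2  2
So g(9) = 2.

2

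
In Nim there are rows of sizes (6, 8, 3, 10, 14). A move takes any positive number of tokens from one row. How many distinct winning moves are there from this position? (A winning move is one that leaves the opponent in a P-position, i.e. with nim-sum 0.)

Compute the nim-sum pairwise:
6 XOR 8 = 14
14 XOR 3 = 13
13 XOR 10 = 7
7 XOR 14 = 9
The overall nim-sum is X = 9. A row of size p has a winning move iff p XOR X < p (reduce it to p XOR X).
  6: 6 XOR 9 = 15 ≥ 6 — no move.
  8: 8 XOR 9 = 1 < 8 — winning move (to 1).
  3: 3 XOR 9 = 10 ≥ 3 — no move.
  10: 10 XOR 9 = 3 < 10 — winning move (to 3).
  14: 14 XOR 9 = 7 < 14 — winning move (to 7).
That gives 3 winning moves.

3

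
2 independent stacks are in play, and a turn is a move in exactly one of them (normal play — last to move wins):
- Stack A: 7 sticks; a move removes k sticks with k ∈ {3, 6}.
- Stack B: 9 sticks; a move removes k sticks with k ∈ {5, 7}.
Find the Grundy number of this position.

3

For stack A, compute g(0), g(1), … with moves {3, 6}:
g(0) = mex{} = 0
g(1) = mex{} = 0
g(2) = mex{} = 0
g(3) = mex{0} = 1
g(4) = mex{0} = 1
g(5) = mex{0} = 1
g(6) = mex{0,1} = 2
g(7) = mex{0,1} = 2
So g(7) = 2.
Build the Grundy sequence for stack B with g(k) = mex{g(k−s) : s ∈ {5, 7}, s ≤ k}:
k:     0  1  2  3  4  5  6  7  8  9
g(k):  0  0  0  0  0  1  1  1  1  1
So g(9) = 1.
The value of a disjunctive sum is the nim-sum of the parts.
Combined value = 2 ⊕ 1 = 3.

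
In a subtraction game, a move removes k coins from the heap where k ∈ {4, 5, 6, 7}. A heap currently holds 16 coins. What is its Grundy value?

Grundy values for subtraction set {4, 5, 6, 7}:
k:     0  1  2  3  4  5  6  7  8  9 10 11 12 13 14 15 16
g(k):  0  0  0  0  1  1  1  1  2  2  2  0  0  0  0  1  1
So g(16) = 1.

1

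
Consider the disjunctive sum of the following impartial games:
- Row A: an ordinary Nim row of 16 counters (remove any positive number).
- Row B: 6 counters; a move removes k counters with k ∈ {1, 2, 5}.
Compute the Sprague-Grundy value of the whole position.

16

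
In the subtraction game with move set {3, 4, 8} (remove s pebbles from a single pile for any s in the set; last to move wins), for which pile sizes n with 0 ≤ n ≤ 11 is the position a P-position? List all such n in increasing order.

Build the Grundy sequence with g(k) = mex{g(k−s) : s ∈ {3, 4, 8}, s ≤ k}:
k:     0  1  2  3  4  5  6  7  8  9 10 11
g(k):  0  0  0  1  1  1  2  0  2  3  1  3
The P-positions (g = 0) in 0..11 are 0, 1, 2, 7.

0, 1, 2, 7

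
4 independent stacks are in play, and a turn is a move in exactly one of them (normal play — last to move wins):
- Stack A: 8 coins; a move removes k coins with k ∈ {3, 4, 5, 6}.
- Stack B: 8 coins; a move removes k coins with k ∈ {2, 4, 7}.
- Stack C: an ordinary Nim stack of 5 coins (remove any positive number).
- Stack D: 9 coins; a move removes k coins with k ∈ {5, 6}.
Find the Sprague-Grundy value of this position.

Grundy values for stack A (subtraction set {3, 4, 5, 6}):
k:     0  1  2  3  4  5  6  7  8
g(k):  0  0  0  1  1  1  2  2  2
So g(8) = 2.
Build the Grundy sequence for stack B with g(k) = mex{g(k−s) : s ∈ {2, 4, 7}, s ≤ k}:
g(0) = mex{} = 0
g(1) = mex{} = 0
g(2) = mex{0} = 1
g(3) = mex{0} = 1
g(4) = mex{0,1} = 2
g(5) = mex{0,1} = 2
g(6) = mex{1,2} = 0
g(7) = mex{0,1,2} = 3
g(8) = mex{0,2} = 1
So g(8) = 1.
Stack C is a plain Nim stack of size 5, so its Grundy value is 5.
Grundy values for stack D (subtraction set {5, 6}):
g(0) = mex{} = 0
g(1) = mex{} = 0
g(2) = mex{} = 0
g(3) = mex{} = 0
g(4) = mex{} = 0
g(5) = mex{0} = 1
g(6) = mex{0} = 1
g(7) = mex{0} = 1
g(8) = mex{0} = 1
g(9) = mex{0} = 1
So g(9) = 1.
The value of a disjunctive sum is the nim-sum of the parts.
Combined value = 2 XOR 1 XOR 5 XOR 1 = 7.

7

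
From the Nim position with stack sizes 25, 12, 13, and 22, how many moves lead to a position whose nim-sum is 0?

3

Nim-sum: 25 XOR 12 XOR 13 XOR 22 = 14.
The overall nim-sum is X = 14. A stack of size p has a winning move iff p XOR X < p (reduce it to p XOR X).
  25: 25 XOR 14 = 23 < 25 — winning move (to 23).
  12: 12 XOR 14 = 2 < 12 — winning move (to 2).
  13: 13 XOR 14 = 3 < 13 — winning move (to 3).
  22: 22 XOR 14 = 24 ≥ 22 — no move.
That gives 3 winning moves.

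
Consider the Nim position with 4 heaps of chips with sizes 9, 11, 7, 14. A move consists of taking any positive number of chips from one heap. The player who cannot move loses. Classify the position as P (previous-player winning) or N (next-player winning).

N-position

Compute the nim-sum pairwise:
9 XOR 11 = 2
2 XOR 7 = 5
5 XOR 14 = 11
The nim-sum is 11 ≠ 0, so this is an N-position: the player to move can win.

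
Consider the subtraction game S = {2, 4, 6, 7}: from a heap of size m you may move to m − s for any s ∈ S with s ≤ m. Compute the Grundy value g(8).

4

Compute g(0), g(1), … for moves {2, 4, 6, 7}:
g(0) = mex{} = 0
g(1) = mex{} = 0
g(2) = mex{0} = 1
g(3) = mex{0} = 1
g(4) = mex{0,1} = 2
g(5) = mex{0,1} = 2
g(6) = mex{0,1,2} = 3
g(7) = mex{0,1,2} = 3
g(8) = mex{0,1,2,3} = 4
So g(8) = 4.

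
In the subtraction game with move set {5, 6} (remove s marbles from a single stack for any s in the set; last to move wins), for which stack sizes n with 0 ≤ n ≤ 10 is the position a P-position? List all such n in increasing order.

0, 1, 2, 3, 4

Grundy values for subtraction set {5, 6}:
k:     0  1  2  3  4  5  6  7  8  9 10
g(k):  0  0  0  0  0  1  1  1  1  1  2
The P-positions (g = 0) in 0..10 are 0, 1, 2, 3, 4.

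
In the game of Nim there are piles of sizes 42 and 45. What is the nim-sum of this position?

7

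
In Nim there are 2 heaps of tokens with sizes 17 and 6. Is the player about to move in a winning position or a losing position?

Winning position

Compute the nim-sum pairwise:
17 ^ 6 = 23
The nim-sum is 23 ≠ 0, so this is an N-position: the player to move can win.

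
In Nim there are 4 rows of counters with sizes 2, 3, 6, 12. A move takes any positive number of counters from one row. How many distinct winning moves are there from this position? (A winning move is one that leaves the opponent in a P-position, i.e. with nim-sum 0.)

Bitwise XOR of the heap sizes:
  0010  (2)
  0011  (3)
  0110  (6)
  1100  (12)
  ----
  1011  (11)
The overall nim-sum is X = 11. A row of size p has a winning move iff p XOR X < p (reduce it to p XOR X).
  2: 2 XOR 11 = 9 ≥ 2 — no move.
  3: 3 XOR 11 = 8 ≥ 3 — no move.
  6: 6 XOR 11 = 13 ≥ 6 — no move.
  12: 12 XOR 11 = 7 < 12 — winning move (to 7).
That gives 1 winning move.

1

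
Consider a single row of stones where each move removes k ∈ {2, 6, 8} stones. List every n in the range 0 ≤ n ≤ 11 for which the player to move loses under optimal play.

Build the Grundy sequence with g(k) = mex{g(k−s) : s ∈ {2, 6, 8}, s ≤ k}:
g(0) = mex{} = 0
g(1) = mex{} = 0
g(2) = mex{0} = 1
g(3) = mex{0} = 1
g(4) = mex{1} = 0
g(5) = mex{1} = 0
g(6) = mex{0} = 1
g(7) = mex{0} = 1
g(8) = mex{0,1} = 2
g(9) = mex{0,1} = 2
g(10) = mex{0,1,2} = 3
g(11) = mex{0,1,2} = 3
The P-positions (g = 0) in 0..11 are 0, 1, 4, 5.

0, 1, 4, 5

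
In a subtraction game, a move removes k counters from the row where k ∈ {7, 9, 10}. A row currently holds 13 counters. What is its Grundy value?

Grundy values for subtraction set {7, 9, 10}:
g(0) = mex{} = 0
g(1) = mex{} = 0
g(2) = mex{} = 0
g(3) = mex{} = 0
g(4) = mex{} = 0
g(5) = mex{} = 0
g(6) = mex{} = 0
g(7) = mex{0} = 1
g(8) = mex{0} = 1
g(9) = mex{0} = 1
g(10) = mex{0} = 1
g(11) = mex{0} = 1
g(12) = mex{0} = 1
g(13) = mex{0} = 1
So g(13) = 1.

1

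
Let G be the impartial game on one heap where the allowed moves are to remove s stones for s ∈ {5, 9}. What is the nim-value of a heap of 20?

1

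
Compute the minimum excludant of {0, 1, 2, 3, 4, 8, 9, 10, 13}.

5

The values 0, 1, 2, 3, 4 are all present; 5 is the first non-negative integer missing from the set.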